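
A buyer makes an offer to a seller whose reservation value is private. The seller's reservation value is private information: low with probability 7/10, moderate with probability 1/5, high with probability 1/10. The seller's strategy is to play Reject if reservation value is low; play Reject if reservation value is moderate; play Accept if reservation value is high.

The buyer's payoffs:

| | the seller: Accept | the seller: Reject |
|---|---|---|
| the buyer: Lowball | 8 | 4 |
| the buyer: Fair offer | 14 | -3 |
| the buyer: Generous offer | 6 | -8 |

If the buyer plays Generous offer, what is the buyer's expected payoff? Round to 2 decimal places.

-6.60

E[Generous offer] = 7/10·(-8) + 1/5·(-8) + 1/10·6 = (-28/5) + (-8/5) + 3/5 = -33/5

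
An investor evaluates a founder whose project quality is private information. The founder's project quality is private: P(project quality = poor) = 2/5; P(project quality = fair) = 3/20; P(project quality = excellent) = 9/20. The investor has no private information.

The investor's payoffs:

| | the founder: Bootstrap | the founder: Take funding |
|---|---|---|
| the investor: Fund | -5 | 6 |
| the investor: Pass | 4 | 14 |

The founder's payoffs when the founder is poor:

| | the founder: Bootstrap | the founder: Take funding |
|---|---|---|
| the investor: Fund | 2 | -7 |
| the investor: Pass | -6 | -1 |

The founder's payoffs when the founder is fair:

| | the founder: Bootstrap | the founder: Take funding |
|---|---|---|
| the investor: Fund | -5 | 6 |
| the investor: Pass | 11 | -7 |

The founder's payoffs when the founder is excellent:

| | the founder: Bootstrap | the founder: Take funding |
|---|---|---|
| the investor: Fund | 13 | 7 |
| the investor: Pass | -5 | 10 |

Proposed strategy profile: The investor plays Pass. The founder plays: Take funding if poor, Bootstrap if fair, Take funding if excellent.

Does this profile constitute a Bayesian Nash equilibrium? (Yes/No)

Yes

The investor plays Pass: E[Pass] = 2/5·(14) + 3/20·(4) + 9/20·(14) = 25/2; E[Fund] = 87/20. Best-responding. ✓
The founder (project quality poor), facing Pass: Bootstrap gives -6, Take funding gives -1. Proposed Take funding is best. ✓
The founder (project quality fair), facing Pass: Bootstrap gives 11, Take funding gives -7. Proposed Bootstrap is best. ✓
The founder (project quality excellent), facing Pass: Bootstrap gives -5, Take funding gives 10. Proposed Take funding is best. ✓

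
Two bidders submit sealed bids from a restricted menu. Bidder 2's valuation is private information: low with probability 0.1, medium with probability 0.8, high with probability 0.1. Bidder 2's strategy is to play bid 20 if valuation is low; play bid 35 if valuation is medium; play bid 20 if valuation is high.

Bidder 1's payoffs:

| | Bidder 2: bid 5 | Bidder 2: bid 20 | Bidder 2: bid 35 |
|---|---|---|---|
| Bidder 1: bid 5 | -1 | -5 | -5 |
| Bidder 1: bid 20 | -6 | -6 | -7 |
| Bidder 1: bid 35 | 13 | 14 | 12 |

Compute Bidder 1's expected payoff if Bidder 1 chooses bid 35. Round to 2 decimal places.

12.40

E[bid 35] = 0.1·14 + 0.8·12 + 0.1·14 = 1.4 + 9.6 + 1.4 = 12.4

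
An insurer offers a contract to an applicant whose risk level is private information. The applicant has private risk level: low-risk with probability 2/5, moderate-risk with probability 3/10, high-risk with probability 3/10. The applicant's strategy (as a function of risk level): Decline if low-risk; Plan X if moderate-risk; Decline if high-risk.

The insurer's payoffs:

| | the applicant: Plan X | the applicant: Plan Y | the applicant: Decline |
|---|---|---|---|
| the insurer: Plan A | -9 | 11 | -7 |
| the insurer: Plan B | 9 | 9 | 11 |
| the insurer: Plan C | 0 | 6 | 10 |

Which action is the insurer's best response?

Plan B

Compute the insurer's expected payoff for each action, taking the expectation over the applicant's type.
E[Plan A] = 2/5·(-7) + 3/10·(-9) + 3/10·(-7) = -38/5
E[Plan B] = 2/5·(11) + 3/10·(9) + 3/10·(11) = 52/5
E[Plan C] = 2/5·(10) + 3/10·(0) + 3/10·(10) = 7
Best response: Plan B (52/5 is the largest).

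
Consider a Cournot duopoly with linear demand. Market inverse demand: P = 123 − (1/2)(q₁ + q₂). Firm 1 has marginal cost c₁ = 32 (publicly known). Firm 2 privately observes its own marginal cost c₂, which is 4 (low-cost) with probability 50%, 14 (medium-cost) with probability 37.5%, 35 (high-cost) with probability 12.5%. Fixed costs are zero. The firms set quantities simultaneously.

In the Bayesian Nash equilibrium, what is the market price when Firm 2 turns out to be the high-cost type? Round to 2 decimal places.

Type-c best response for Firm 2: q₂(c) = (123 − c) − q₁/2.
Firm 1 maximizes expected profit; its first-order condition is 123 − q₁ − (1/2)E[q₂] − 32 = 0.
Substituting E[q₂] and solving: E[c₂] = 11.625, so q₁ = (123 − 2·32 + 11.625)/(3/2) = 47.0833.
q₂(high-cost) = 64.4583, so P = 123 − (1/2)·(47.0833 + 64.4583) = 67.2292.

67.23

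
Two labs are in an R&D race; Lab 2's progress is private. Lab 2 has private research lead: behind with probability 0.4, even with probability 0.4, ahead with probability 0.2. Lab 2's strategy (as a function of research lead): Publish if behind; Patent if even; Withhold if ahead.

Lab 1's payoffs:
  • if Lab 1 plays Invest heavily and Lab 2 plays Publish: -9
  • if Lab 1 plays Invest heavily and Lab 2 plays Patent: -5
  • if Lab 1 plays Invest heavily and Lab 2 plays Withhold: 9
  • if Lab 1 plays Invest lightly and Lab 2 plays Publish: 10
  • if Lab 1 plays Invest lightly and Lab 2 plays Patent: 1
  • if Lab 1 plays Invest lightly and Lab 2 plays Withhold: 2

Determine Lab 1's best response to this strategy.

Invest lightly

E[Invest heavily] = 0.4·(-9) + 0.4·(-5) + 0.2·(9) = -3.8
E[Invest lightly] = 0.4·(10) + 0.4·(1) + 0.2·(2) = 4.8
Best response: Invest lightly (4.8 is the largest).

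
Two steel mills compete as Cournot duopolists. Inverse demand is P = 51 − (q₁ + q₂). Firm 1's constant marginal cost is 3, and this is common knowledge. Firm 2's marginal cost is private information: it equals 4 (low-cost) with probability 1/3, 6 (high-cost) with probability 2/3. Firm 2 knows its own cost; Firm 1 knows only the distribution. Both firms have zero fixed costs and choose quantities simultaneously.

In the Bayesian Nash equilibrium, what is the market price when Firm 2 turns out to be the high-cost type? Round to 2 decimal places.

Type-c best response for Firm 2: q₂(c) = (51 − c)/2 − q₁/2.
Firm 1 maximizes expected profit; its first-order condition is 51 − 2q₁ − E[q₂] − 3 = 0.
Substituting E[q₂] and solving: E[c₂] = 5.33333, so q₁ = (51 − 2·3 + 5.33333)/3 = 16.7778.
q₂(high-cost) = 14.1111, so P = 51 − (16.7778 + 14.1111) = 20.1111.

20.11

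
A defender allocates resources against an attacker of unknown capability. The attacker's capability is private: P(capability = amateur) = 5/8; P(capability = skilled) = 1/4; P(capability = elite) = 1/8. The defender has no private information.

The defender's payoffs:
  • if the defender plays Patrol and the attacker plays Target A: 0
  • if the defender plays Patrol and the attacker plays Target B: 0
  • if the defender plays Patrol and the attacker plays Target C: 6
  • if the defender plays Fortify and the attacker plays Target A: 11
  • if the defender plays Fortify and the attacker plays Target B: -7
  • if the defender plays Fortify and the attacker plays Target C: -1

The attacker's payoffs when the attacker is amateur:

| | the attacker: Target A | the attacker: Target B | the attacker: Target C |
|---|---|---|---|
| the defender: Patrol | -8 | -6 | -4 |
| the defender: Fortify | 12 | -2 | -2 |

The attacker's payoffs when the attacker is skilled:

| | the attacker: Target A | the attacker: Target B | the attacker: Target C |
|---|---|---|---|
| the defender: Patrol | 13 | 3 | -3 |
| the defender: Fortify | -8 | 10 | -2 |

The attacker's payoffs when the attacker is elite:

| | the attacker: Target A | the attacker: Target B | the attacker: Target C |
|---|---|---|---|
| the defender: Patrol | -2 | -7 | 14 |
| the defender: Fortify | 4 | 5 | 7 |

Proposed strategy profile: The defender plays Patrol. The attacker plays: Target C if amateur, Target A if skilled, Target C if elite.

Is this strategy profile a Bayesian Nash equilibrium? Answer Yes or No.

The defender plays Patrol: E[Patrol] = 5/8·(6) + 1/4·(0) + 1/8·(6) = 9/2; E[Fortify] = 2. Best-responding. ✓
The attacker (capability amateur), facing Patrol: Target A gives -8, Target B gives -6, Target C gives -4. Proposed Target C is best. ✓
The attacker (capability skilled), facing Patrol: Target A gives 13, Target B gives 3, Target C gives -3. Proposed Target A is best. ✓
The attacker (capability elite), facing Patrol: Target A gives -2, Target B gives -7, Target C gives 14. Proposed Target C is best. ✓

Yes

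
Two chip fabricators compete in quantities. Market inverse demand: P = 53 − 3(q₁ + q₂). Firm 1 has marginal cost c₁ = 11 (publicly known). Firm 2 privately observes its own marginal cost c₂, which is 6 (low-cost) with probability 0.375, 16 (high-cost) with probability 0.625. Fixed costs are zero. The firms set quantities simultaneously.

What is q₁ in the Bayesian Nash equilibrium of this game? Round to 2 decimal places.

Type-c best response for Firm 2: q₂(c) = (53 − c)/6 − q₁/2.
Firm 1 maximizes expected profit; its first-order condition is 53 − 6q₁ − 3E[q₂] − 11 = 0.
Substituting E[q₂] and solving: E[c₂] = 12.25, so q₁ = (53 − 2·11 + 12.25)/9 = 4.80556.

4.81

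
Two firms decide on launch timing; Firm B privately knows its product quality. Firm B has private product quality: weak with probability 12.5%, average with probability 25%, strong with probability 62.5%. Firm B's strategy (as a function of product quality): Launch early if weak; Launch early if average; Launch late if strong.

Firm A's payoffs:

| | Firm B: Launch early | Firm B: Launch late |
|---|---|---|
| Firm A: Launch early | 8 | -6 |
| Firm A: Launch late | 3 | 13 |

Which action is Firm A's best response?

E[Launch early] = 0.125·(8) + 0.25·(8) + 0.625·(-6) = -0.75
E[Launch late] = 0.125·(3) + 0.25·(3) + 0.625·(13) = 9.25
Best response: Launch late (9.25 is the largest).

Launch late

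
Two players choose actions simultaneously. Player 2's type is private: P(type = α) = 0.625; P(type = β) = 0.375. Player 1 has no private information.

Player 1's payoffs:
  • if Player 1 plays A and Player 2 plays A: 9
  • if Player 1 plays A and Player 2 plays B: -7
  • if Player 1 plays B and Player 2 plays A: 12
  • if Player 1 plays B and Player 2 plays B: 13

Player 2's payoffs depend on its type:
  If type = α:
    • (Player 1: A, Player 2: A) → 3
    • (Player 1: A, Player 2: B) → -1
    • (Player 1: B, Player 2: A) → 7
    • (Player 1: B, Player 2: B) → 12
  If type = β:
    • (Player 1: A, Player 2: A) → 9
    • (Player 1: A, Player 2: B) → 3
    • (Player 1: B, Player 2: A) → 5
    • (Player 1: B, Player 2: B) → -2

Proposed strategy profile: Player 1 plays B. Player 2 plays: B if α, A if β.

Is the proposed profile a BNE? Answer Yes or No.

Yes

Player 1 plays B: E[B] = 0.625·(13) + 0.375·(12) = 12.625; E[A] = -1. Best-responding. ✓
Player 2 (type α), facing B: A gives 7, B gives 12. Proposed B is best. ✓
Player 2 (type β), facing B: A gives 5, B gives -2. Proposed A is best. ✓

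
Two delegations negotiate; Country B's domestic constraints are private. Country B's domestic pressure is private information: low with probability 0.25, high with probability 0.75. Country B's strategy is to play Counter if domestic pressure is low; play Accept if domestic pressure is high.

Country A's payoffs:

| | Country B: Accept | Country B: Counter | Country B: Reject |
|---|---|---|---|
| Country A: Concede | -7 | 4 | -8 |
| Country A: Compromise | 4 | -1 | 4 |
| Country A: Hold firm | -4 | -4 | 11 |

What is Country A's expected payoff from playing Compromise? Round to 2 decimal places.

Take the expectation over Country B's domestic pressure, weighting each type's action by its prior probability.
E[Compromise] = 0.25·(-1) + 0.75·4 = (-0.25) + 3 = 2.75

2.75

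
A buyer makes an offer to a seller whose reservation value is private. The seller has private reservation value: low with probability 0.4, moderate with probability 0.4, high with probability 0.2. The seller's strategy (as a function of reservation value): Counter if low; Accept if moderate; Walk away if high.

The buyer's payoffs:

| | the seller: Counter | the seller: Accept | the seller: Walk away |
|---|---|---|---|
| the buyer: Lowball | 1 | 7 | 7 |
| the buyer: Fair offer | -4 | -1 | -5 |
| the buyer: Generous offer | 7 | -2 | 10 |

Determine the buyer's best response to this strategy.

Lowball

E[Lowball] = 0.4·(1) + 0.4·(7) + 0.2·(7) = 4.6
E[Fair offer] = 0.4·(-4) + 0.4·(-1) + 0.2·(-5) = -3
E[Generous offer] = 0.4·(7) + 0.4·(-2) + 0.2·(10) = 4
Best response: Lowball (4.6 is the largest).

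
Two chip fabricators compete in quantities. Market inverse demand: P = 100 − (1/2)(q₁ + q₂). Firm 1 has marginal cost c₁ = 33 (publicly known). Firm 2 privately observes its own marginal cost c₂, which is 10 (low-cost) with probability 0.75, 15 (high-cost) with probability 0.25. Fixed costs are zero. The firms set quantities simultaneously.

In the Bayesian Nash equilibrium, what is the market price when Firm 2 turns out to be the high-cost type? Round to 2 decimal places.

49.96

Type-c best response for Firm 2: q₂(c) = (100 − c) − q₁/2.
Firm 1 maximizes expected profit; its first-order condition is 100 − q₁ − (1/2)E[q₂] − 33 = 0.
Substituting E[q₂] and solving: E[c₂] = 11.25, so q₁ = (100 − 2·33 + 11.25)/(3/2) = 30.1667.
q₂(high-cost) = 69.9167, so P = 100 − (1/2)·(30.1667 + 69.9167) = 49.9583.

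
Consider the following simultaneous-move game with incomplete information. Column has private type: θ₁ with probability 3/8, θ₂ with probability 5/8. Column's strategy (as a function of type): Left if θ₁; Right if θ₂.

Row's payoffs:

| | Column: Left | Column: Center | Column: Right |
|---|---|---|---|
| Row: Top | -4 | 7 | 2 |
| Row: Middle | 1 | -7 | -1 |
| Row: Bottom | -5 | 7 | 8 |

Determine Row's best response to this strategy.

Bottom

Compute Row's expected payoff for each action, taking the expectation over Column's type.
E[Top] = 3/8·(-4) + 5/8·(2) = -1/4
E[Middle] = 3/8·(1) + 5/8·(-1) = -1/4
E[Bottom] = 3/8·(-5) + 5/8·(8) = 25/8
Best response: Bottom (25/8 is the largest).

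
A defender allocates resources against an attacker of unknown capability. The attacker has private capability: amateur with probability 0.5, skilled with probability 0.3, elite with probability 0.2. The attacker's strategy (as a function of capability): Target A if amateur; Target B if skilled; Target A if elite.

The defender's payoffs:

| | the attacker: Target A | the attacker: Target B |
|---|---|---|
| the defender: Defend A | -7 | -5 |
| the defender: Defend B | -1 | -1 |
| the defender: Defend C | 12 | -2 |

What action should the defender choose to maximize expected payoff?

Defend C

Compute the defender's expected payoff for each action, taking the expectation over the attacker's type.
E[Defend A] = 0.5·(-7) + 0.3·(-5) + 0.2·(-7) = -6.4
E[Defend B] = 0.5·(-1) + 0.3·(-1) + 0.2·(-1) = -1
E[Defend C] = 0.5·(12) + 0.3·(-2) + 0.2·(12) = 7.8
Best response: Defend C (7.8 is the largest).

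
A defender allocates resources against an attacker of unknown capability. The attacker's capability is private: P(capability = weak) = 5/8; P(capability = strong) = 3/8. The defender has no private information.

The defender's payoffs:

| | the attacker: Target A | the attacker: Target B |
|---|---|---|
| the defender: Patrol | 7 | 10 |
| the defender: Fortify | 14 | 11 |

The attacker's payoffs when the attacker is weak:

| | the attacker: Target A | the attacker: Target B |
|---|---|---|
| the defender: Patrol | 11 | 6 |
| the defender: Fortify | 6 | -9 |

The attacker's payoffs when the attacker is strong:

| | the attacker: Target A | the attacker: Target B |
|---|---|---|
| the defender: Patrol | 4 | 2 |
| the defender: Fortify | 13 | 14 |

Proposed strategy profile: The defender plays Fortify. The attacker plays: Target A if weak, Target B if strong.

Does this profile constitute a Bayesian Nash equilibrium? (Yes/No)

Yes

The defender plays Fortify: E[Fortify] = 5/8·(14) + 3/8·(11) = 103/8; E[Patrol] = 65/8. Best-responding. ✓
The attacker (capability weak), facing Fortify: Target A gives 6, Target B gives -9. Proposed Target A is best. ✓
The attacker (capability strong), facing Fortify: Target A gives 13, Target B gives 14. Proposed Target B is best. ✓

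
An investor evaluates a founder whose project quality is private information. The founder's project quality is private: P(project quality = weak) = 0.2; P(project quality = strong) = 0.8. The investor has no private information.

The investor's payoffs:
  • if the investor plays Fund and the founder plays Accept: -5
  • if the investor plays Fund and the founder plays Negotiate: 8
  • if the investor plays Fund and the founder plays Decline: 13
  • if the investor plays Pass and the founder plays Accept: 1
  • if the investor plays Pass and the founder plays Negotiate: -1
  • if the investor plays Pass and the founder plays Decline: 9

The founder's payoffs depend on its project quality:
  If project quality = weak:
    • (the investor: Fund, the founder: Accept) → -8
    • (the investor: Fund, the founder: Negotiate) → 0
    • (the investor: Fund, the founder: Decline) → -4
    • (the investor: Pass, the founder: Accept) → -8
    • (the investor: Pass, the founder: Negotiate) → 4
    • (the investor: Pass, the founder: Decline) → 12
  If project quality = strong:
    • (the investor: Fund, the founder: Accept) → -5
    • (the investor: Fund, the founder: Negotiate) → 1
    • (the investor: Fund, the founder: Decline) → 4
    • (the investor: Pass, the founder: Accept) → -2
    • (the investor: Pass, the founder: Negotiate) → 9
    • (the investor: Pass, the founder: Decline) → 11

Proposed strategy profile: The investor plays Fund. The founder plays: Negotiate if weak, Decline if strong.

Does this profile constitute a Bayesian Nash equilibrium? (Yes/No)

The investor plays Fund: E[Fund] = 0.2·(8) + 0.8·(13) = 12; E[Pass] = 7. Best-responding. ✓
The founder (project quality weak), facing Fund: Accept gives -8, Negotiate gives 0, Decline gives -4. Proposed Negotiate is best. ✓
The founder (project quality strong), facing Fund: Accept gives -5, Negotiate gives 1, Decline gives 4. Proposed Decline is best. ✓

Yes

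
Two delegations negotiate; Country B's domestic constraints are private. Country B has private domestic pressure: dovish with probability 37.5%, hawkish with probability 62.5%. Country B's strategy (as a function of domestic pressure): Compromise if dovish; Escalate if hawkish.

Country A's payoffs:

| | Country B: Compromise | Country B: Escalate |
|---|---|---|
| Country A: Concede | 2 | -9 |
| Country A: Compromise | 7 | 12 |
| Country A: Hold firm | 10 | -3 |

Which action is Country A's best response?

Compromise

E[Concede] = 0.375·(2) + 0.625·(-9) = -4.875
E[Compromise] = 0.375·(7) + 0.625·(12) = 10.125
E[Hold firm] = 0.375·(10) + 0.625·(-3) = 1.875
Best response: Compromise (10.125 is the largest).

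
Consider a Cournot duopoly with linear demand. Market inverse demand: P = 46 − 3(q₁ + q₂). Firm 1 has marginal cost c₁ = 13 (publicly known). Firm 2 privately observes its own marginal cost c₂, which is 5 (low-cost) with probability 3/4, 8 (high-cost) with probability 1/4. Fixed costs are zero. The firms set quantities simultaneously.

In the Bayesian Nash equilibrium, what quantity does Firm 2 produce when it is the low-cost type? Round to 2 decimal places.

Type-c best response for Firm 2: q₂(c) = (46 − c)/6 − q₁/2.
Firm 1 maximizes expected profit; its first-order condition is 46 − 6q₁ − 3E[q₂] − 13 = 0.
Substituting E[q₂] and solving: E[c₂] = 5.75, so q₁ = (46 − 2·13 + 5.75)/9 = 2.86111.
q₂(low-cost) = (46 − 5 − 3·2.86111)/6 = 5.40278.

5.40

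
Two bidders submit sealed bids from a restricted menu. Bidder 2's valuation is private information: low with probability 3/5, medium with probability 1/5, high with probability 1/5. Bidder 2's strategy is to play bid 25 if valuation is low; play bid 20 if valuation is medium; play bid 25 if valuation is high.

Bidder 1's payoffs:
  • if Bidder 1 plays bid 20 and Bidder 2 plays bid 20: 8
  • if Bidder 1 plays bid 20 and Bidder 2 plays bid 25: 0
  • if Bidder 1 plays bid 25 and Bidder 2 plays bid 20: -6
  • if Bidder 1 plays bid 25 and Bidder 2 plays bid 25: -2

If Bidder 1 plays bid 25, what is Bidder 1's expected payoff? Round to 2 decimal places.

E[bid 25] = 3/5·(-2) + 1/5·(-6) + 1/5·(-2) = (-6/5) + (-6/5) + (-2/5) = -14/5

-2.80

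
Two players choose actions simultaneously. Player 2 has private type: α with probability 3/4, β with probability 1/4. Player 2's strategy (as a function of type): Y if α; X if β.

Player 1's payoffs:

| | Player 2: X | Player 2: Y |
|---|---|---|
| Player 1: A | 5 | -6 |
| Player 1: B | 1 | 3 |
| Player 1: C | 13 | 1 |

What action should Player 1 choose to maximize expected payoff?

E[A] = 3/4·(-6) + 1/4·(5) = -13/4
E[B] = 3/4·(3) + 1/4·(1) = 5/2
E[C] = 3/4·(1) + 1/4·(13) = 4
Best response: C (4 is the largest).

C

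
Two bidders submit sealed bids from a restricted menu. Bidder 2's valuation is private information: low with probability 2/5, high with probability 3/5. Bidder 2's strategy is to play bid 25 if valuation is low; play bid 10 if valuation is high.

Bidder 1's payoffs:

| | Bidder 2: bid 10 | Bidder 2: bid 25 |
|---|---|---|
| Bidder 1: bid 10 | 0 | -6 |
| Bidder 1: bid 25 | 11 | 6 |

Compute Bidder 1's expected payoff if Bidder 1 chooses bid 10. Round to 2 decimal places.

Take the expectation over Bidder 2's valuation, weighting each type's action by its prior probability.
E[bid 10] = 2/5·(-6) + 3/5·0 = (-12/5) + 0 = -12/5

-2.40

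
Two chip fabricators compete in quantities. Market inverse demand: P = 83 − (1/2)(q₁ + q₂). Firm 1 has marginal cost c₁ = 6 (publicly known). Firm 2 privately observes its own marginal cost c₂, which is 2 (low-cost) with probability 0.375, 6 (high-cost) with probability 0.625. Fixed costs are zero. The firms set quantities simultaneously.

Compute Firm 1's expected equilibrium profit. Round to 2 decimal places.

1266.72

Firm 2 with cost c maximizes (83 − (1/2)(q₁+q₂) − c)·q₂, giving q₂(c) = (83 − c − (1/2)q₁).
E[c₂] = 0.375·2 + 0.625·6 = 4.5
Firm 1's FOC against E[q₂] yields q₁ = (83 − 2·6 + E[c₂])/(3/2) = (83 − 12 + 4.5)/(3/2) = 50.3333.
E[P] = 83 − (1/2)·(q₁ + E[q₂]) = 31.1667; Firm 1's expected profit = (E[P] − 6)·q₁ = (31.1667 − 6)·50.3333 = 1266.72.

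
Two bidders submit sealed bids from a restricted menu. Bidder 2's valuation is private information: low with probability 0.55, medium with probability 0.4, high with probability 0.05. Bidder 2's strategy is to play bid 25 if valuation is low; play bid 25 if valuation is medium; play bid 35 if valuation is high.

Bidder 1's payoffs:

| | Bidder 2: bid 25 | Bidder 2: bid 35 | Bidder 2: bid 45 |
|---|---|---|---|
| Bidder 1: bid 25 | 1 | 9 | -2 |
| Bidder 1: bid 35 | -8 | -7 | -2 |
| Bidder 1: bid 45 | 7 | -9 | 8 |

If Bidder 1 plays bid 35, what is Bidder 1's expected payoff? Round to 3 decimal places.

-7.950

Take the expectation over Bidder 2's valuation, weighting each type's action by its prior probability.
E[bid 35] = 0.55·(-8) + 0.4·(-8) + 0.05·(-7) = (-4.4) + (-3.2) + (-0.35) = -7.95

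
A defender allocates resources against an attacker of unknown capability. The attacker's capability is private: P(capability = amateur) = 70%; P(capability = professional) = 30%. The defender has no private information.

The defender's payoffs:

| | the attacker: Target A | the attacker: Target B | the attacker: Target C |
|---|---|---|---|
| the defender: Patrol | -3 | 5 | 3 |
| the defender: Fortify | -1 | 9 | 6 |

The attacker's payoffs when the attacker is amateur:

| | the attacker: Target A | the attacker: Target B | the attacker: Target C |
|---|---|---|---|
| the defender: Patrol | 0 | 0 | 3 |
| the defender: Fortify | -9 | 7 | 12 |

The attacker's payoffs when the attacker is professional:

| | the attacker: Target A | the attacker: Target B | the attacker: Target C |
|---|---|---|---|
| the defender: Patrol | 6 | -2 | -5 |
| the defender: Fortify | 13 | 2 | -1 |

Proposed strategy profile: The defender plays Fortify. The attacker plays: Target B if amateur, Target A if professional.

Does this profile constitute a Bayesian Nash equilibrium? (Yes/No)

The defender plays Fortify: E[Fortify] = 0.7·(9) + 0.3·(-1) = 6; E[Patrol] = 2.6. Best-responding. ✓
The attacker (capability amateur), facing Fortify: Target A gives -9, Target B gives 7, Target C gives 12. Proposed Target B is not best — profitable deviation exists. ✗
The attacker (capability professional), facing Fortify: Target A gives 13, Target B gives 2, Target C gives -1. Proposed Target A is best. ✓

No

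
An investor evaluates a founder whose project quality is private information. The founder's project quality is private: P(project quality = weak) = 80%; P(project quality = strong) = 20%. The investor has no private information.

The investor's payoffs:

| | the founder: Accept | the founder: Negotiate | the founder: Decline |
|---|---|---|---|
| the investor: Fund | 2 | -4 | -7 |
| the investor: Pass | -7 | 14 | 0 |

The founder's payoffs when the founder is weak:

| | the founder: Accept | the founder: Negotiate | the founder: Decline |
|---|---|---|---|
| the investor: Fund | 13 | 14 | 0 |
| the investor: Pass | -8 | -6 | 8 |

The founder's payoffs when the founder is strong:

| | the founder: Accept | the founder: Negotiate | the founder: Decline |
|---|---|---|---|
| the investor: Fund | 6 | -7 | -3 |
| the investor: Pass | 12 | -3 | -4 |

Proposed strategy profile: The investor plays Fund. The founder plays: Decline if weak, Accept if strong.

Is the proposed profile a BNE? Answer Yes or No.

The investor plays Fund: E[Fund] = 0.8·(-7) + 0.2·(2) = -5.2; E[Pass] = -1.4. Not best-responding. ✗
The founder (project quality weak), facing Fund: Accept gives 13, Negotiate gives 14, Decline gives 0. Proposed Decline is not best — profitable deviation exists. ✗
The founder (project quality strong), facing Fund: Accept gives 6, Negotiate gives -7, Decline gives -3. Proposed Accept is best. ✓

No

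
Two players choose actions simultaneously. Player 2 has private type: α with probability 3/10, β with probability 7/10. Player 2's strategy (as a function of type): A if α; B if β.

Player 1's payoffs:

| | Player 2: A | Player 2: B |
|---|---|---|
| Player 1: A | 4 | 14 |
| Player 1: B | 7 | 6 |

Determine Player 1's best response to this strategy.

Compute Player 1's expected payoff for each action, taking the expectation over Player 2's type.
E[A] = 3/10·(4) + 7/10·(14) = 11
E[B] = 3/10·(7) + 7/10·(6) = 63/10
Best response: A (11 is the largest).

A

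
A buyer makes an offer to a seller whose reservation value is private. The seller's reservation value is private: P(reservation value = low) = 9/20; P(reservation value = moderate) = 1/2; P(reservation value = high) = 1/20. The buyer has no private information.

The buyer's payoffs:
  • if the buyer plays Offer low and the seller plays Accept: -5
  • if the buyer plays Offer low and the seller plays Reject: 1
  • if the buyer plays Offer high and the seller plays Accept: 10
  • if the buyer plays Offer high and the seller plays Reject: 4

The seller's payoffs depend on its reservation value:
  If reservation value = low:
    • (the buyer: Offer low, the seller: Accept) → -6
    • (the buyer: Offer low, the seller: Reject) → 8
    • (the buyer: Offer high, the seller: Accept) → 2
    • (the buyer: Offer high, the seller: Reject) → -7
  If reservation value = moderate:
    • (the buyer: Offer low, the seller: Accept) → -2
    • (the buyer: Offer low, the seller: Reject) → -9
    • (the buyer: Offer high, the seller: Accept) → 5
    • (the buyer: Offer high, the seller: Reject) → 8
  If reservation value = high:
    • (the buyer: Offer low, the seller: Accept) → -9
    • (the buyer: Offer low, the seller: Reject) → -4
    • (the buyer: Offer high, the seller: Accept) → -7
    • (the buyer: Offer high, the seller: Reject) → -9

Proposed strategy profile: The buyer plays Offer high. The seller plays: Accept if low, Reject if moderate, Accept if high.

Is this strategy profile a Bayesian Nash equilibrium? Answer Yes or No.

The buyer plays Offer high: E[Offer high] = 9/20·(10) + 1/2·(4) + 1/20·(10) = 7; E[Offer low] = -2. Best-responding. ✓
The seller (reservation value low), facing Offer high: Accept gives 2, Reject gives -7. Proposed Accept is best. ✓
The seller (reservation value moderate), facing Offer high: Accept gives 5, Reject gives 8. Proposed Reject is best. ✓
The seller (reservation value high), facing Offer high: Accept gives -7, Reject gives -9. Proposed Accept is best. ✓

Yes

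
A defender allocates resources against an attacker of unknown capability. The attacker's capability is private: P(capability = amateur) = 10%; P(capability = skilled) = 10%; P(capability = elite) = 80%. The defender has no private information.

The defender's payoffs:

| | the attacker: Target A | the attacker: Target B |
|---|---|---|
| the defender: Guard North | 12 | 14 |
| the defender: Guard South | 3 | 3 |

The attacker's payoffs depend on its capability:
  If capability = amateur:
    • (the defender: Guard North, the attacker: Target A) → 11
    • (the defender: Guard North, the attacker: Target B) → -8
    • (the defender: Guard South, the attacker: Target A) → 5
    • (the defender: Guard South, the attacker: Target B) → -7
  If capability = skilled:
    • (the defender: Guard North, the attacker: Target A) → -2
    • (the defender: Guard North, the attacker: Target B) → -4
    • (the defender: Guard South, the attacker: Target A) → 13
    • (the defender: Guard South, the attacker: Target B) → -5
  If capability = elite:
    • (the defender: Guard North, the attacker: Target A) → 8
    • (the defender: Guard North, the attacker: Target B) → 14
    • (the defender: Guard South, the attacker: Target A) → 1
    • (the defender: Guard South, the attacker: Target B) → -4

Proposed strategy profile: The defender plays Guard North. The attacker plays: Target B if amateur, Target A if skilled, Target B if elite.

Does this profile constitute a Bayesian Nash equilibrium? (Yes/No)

The defender plays Guard North: E[Guard North] = 0.1·(14) + 0.1·(12) + 0.8·(14) = 13.8; E[Guard South] = 3. Best-responding. ✓
The attacker (capability amateur), facing Guard North: Target A gives 11, Target B gives -8. Proposed Target B is not best — profitable deviation exists. ✗
The attacker (capability skilled), facing Guard North: Target A gives -2, Target B gives -4. Proposed Target A is best. ✓
The attacker (capability elite), facing Guard North: Target A gives 8, Target B gives 14. Proposed Target B is best. ✓

No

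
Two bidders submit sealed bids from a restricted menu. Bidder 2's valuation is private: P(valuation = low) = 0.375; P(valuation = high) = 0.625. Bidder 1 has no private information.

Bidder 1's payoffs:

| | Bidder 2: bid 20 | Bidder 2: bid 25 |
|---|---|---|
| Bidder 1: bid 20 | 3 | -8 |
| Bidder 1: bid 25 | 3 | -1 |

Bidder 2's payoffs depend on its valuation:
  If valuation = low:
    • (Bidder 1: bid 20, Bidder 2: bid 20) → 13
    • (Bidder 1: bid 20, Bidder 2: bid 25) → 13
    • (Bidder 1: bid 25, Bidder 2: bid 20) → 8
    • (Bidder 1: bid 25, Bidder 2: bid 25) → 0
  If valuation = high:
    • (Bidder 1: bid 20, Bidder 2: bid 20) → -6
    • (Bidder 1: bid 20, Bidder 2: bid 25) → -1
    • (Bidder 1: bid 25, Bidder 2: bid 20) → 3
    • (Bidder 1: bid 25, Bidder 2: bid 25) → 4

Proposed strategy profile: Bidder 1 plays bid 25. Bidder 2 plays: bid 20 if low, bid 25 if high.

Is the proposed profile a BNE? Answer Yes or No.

Yes

Bidder 1 plays bid 25: E[bid 25] = 0.375·(3) + 0.625·(-1) = 0.5; E[bid 20] = -3.875. Best-responding. ✓
Bidder 2 (valuation low), facing bid 25: bid 20 gives 8, bid 25 gives 0. Proposed bid 20 is best. ✓
Bidder 2 (valuation high), facing bid 25: bid 20 gives 3, bid 25 gives 4. Proposed bid 25 is best. ✓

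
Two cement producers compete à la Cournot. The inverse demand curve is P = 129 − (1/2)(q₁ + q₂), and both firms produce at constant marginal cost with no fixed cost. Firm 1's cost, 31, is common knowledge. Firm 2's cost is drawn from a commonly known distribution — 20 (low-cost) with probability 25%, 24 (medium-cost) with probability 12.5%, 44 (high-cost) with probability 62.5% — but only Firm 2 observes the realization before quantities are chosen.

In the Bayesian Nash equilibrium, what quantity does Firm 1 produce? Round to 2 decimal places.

Each type of Firm 2 best-responds to q₁; Firm 1 best-responds to the expected q₂ over Firm 2's types.
Firm 2 with cost c maximizes (129 − (1/2)(q₁+q₂) − c)·q₂, giving q₂(c) = (129 − c − (1/2)q₁).
E[c₂] = 0.25·20 + 0.125·24 + 0.625·44 = 35.5
Firm 1's FOC against E[q₂] yields q₁ = (129 − 2·31 + E[c₂])/(3/2) = (129 − 62 + 35.5)/(3/2) = 68.3333.

68.33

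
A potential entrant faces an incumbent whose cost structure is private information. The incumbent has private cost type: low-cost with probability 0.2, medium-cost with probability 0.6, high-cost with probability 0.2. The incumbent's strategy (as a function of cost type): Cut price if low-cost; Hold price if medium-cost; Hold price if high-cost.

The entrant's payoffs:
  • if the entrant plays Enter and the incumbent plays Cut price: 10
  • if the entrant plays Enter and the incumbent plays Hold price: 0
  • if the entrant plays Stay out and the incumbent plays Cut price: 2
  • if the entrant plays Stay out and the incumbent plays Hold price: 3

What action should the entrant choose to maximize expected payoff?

E[Enter] = 0.2·(10) + 0.6·(0) + 0.2·(0) = 2
E[Stay out] = 0.2·(2) + 0.6·(3) + 0.2·(3) = 2.8
Best response: Stay out (2.8 is the largest).

Stay out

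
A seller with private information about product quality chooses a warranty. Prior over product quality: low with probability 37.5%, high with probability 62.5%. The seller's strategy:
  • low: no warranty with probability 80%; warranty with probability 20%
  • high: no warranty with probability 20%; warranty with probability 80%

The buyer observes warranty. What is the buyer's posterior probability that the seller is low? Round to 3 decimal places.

0.130

P(warranty) = 0.375·0.2 + 0.625·0.8 = 0.575
P(low | warranty) = (0.375·0.2) / 0.575 = 0.075 / 0.575 = 0.130435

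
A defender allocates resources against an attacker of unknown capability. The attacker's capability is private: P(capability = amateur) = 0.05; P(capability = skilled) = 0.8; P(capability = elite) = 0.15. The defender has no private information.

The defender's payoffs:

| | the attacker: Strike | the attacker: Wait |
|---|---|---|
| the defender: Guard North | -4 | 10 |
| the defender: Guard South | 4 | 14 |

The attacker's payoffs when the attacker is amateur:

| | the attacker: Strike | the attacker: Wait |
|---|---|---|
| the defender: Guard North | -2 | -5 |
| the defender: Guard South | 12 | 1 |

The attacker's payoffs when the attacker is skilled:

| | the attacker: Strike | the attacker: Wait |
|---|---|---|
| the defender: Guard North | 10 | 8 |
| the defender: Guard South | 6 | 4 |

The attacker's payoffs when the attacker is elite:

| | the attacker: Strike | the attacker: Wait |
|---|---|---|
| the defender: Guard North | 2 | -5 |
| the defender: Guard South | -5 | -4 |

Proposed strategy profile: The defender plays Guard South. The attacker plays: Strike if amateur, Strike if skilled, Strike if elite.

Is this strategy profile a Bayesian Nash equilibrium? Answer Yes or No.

No

The defender plays Guard South: E[Guard South] = 0.05·(4) + 0.8·(4) + 0.15·(4) = 4; E[Guard North] = -4. Best-responding. ✓
The attacker (capability amateur), facing Guard South: Strike gives 12, Wait gives 1. Proposed Strike is best. ✓
The attacker (capability skilled), facing Guard South: Strike gives 6, Wait gives 4. Proposed Strike is best. ✓
The attacker (capability elite), facing Guard South: Strike gives -5, Wait gives -4. Proposed Strike is not best — profitable deviation exists. ✗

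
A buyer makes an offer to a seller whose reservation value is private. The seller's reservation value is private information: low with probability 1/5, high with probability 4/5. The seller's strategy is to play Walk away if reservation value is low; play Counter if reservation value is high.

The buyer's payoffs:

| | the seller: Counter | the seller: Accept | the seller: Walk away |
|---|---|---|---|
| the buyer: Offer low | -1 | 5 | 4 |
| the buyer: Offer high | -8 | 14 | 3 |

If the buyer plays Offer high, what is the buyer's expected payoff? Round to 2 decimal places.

E[Offer high] = 1/5·3 + 4/5·(-8) = 3/5 + (-32/5) = -29/5

-5.80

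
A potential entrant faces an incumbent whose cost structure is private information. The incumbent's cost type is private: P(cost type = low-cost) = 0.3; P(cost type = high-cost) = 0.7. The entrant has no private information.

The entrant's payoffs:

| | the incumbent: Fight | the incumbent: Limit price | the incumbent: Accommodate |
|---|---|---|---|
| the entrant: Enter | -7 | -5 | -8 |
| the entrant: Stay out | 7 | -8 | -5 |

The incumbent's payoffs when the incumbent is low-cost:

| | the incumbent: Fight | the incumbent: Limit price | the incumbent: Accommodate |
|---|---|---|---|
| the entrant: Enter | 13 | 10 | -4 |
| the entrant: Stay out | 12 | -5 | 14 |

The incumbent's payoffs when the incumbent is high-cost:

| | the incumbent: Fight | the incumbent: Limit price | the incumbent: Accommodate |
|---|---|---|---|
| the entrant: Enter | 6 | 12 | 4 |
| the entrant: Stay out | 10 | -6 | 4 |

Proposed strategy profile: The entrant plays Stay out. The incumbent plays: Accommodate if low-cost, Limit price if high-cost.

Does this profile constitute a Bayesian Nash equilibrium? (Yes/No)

No

A profile is a BNE iff every type of every player is best-responding given beliefs about the other side.
The entrant plays Stay out: E[Stay out] = 0.3·(-5) + 0.7·(-8) = -7.1; E[Enter] = -5.9. Not best-responding. ✗
The incumbent (cost type low-cost), facing Stay out: Fight gives 12, Limit price gives -5, Accommodate gives 14. Proposed Accommodate is best. ✓
The incumbent (cost type high-cost), facing Stay out: Fight gives 10, Limit price gives -6, Accommodate gives 4. Proposed Limit price is not best — profitable deviation exists. ✗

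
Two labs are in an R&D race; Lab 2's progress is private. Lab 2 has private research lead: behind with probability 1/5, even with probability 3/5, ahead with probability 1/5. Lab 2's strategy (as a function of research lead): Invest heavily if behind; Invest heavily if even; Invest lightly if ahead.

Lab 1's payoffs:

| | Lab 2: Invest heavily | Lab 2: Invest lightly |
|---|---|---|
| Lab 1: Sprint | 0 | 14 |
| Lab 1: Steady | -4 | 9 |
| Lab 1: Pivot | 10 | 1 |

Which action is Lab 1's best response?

Pivot

E[Sprint] = 1/5·(0) + 3/5·(0) + 1/5·(14) = 14/5
E[Steady] = 1/5·(-4) + 3/5·(-4) + 1/5·(9) = -7/5
E[Pivot] = 1/5·(10) + 3/5·(10) + 1/5·(1) = 41/5
Best response: Pivot (41/5 is the largest).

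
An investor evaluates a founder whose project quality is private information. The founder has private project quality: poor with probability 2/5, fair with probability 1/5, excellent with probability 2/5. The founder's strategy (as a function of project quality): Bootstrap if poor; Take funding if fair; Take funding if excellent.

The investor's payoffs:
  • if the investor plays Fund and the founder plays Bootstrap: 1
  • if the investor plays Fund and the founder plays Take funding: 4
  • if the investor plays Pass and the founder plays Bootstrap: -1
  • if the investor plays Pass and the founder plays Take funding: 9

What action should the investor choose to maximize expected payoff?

Pass

E[Fund] = 2/5·(1) + 1/5·(4) + 2/5·(4) = 14/5
E[Pass] = 2/5·(-1) + 1/5·(9) + 2/5·(9) = 5
Best response: Pass (5 is the largest).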